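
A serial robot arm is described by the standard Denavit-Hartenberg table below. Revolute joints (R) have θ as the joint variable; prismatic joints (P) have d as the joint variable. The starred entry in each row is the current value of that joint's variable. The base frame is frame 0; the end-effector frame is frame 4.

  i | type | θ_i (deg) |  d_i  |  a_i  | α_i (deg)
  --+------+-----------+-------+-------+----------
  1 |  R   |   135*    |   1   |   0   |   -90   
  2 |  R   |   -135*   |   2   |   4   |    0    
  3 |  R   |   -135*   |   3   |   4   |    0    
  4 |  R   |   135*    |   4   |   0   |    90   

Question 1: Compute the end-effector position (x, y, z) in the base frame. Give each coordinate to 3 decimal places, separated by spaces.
-4.364 -8.364 -0.172

after link 1: o_1 = (0.0000, 0.0000, 1.0000)
after link 2: o_2 = (0.5858, -3.4142, 3.8284)
after link 3: o_3 = (-1.5355, -5.5355, -0.1716)
after link 4: o_4 = (-4.3640, -8.3640, -0.1716)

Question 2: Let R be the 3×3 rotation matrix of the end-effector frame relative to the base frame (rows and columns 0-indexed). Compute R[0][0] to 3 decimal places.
End-effector x-axis (col 0 of R) = (0.5000,-0.5000,0.7071)
R[0][0] = 0.5000

0.500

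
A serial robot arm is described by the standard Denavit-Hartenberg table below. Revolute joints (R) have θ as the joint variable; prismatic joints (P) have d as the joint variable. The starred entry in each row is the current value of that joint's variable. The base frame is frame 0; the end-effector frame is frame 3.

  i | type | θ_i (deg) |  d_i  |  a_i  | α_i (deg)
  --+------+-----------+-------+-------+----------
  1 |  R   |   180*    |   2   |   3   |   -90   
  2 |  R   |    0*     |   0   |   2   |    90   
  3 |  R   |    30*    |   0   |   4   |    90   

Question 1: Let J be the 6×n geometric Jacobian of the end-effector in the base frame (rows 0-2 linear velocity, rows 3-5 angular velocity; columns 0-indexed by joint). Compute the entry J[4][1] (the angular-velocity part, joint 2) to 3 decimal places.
axis z_1 = (-0.0000,-1.0000,0.0000); lever o_n−o_1 = (-5.4641,-2.0000,0.0000)
cross product → J_v[:, 1] = (0.0000,-0.0000,-5.4641)
J_ω[:, 1] = z_1
entry J[4][1] = -1.0000

-1.000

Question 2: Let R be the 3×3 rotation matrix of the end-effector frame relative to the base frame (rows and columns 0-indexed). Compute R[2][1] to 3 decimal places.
1.000

End-effector y-axis (col 1 of R) = (0.0000,-0.0000,1.0000)
R[2][1] = 1.0000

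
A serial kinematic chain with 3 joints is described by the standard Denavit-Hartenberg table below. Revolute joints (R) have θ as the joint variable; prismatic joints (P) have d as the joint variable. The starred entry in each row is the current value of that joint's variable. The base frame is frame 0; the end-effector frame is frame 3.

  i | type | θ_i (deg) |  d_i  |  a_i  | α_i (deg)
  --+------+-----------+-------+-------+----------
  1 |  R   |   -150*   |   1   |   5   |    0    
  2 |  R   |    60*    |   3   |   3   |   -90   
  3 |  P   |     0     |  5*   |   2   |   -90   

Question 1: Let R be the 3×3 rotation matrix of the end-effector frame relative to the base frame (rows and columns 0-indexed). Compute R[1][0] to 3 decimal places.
End-effector x-axis (col 0 of R) = (-0.0000,-1.0000,0.0000)
R[1][0] = -1.0000

-1.000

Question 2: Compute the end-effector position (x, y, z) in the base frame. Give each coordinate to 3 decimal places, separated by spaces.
0.670 -7.500 4.000

after link 1: o_1 = (-4.3301, -2.5000, 1.0000)
after link 2: o_2 = (-4.3301, -5.5000, 4.0000)
after link 3: o_3 = (0.6699, -7.5000, 4.0000)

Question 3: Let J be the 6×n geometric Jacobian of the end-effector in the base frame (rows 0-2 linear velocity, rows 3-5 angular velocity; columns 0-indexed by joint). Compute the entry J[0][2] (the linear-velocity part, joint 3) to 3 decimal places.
1.000

prismatic axis z_2 = (1.0000,-0.0000,0.0000)
J_v[:, 2] = z_2; J_ω[:, 2] = (0,0,0)
entry J[0][2] = 1.0000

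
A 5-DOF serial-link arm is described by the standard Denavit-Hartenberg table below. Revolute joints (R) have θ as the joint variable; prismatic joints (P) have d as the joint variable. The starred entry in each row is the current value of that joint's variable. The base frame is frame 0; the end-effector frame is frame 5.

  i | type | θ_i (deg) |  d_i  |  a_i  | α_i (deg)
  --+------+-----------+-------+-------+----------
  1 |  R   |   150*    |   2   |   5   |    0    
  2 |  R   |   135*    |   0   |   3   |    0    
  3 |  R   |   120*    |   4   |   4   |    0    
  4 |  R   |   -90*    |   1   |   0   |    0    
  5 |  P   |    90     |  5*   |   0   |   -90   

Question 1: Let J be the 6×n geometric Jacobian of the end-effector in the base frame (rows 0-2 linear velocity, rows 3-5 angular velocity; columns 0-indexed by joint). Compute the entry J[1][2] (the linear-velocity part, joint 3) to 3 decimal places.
axis z_2 = (0.0000,0.0000,1.0000); lever o_n−o_2 = (2.8284,2.8284,10.0000)
cross product → J_v[:, 2] = (-2.8284,2.8284,0.0000)
J_ω[:, 2] = z_2
entry J[1][2] = 2.8284

2.828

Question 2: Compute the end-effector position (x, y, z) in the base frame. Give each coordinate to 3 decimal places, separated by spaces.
-0.725 2.431 12.000

after link 1: o_1 = (-4.3301, 2.5000, 2.0000)
after link 2: o_2 = (-3.5537, -0.3978, 2.0000)
after link 3: o_3 = (-0.7252, 2.4306, 6.0000)
after link 4: o_4 = (-0.7252, 2.4306, 7.0000)
after link 5: o_5 = (-0.7252, 2.4306, 12.0000)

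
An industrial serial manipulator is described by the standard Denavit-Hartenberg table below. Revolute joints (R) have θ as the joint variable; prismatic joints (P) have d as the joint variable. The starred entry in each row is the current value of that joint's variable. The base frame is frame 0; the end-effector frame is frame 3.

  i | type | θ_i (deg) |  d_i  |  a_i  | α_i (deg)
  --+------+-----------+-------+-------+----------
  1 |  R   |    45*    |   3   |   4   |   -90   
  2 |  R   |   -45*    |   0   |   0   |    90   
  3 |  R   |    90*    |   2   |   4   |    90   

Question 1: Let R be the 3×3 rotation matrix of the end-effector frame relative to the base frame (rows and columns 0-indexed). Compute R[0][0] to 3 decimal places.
-0.707

End-effector x-axis (col 0 of R) = (-0.7071,0.7071,0.0000)
R[0][0] = -0.7071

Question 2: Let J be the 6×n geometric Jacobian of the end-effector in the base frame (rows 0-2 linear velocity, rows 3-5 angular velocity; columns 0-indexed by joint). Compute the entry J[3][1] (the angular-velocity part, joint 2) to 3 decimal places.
axis z_1 = (-0.7071,0.7071,0.0000); lever o_n−o_1 = (-3.8284,1.8284,1.4142)
cross product → J_v[:, 1] = (1.0000,1.0000,1.4142)
J_ω[:, 1] = z_1
entry J[3][1] = -0.7071

-0.707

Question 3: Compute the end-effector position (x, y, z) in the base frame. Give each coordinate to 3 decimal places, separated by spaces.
after link 1: o_1 = (2.8284, 2.8284, 3.0000)
after link 2: o_2 = (2.8284, 2.8284, 3.0000)
after link 3: o_3 = (-1.0000, 4.6569, 4.4142)

-1.000 4.657 4.414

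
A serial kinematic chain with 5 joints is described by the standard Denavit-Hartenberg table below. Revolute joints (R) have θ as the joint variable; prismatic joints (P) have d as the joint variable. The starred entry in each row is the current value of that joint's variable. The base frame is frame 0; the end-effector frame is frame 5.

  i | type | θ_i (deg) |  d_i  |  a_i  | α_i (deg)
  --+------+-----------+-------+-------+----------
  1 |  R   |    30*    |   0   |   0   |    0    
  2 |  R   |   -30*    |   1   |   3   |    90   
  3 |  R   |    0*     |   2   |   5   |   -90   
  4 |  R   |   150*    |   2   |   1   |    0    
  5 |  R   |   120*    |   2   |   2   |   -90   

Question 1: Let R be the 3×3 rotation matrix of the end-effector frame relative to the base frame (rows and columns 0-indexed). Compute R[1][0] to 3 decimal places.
-1.000

End-effector x-axis (col 0 of R) = (-0.0000,-1.0000,0.0000)
R[1][0] = -1.0000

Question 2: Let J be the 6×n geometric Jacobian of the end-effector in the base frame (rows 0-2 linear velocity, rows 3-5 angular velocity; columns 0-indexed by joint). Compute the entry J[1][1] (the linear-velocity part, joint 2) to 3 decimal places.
axis z_1 = (0.0000,0.0000,1.0000); lever o_n−o_1 = (7.1340,-3.5000,5.0000)
cross product → J_v[:, 1] = (3.5000,7.1340,-0.0000)
J_ω[:, 1] = z_1
entry J[1][1] = 7.1340

7.134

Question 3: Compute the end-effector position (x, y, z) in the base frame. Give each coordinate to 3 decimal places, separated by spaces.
7.134 -3.500 5.000

after link 1: o_1 = (0.0000, 0.0000, 0.0000)
after link 2: o_2 = (3.0000, 0.0000, 1.0000)
after link 3: o_3 = (8.0000, -2.0000, 1.0000)
after link 4: o_4 = (7.1340, -1.5000, 3.0000)
after link 5: o_5 = (7.1340, -3.5000, 5.0000)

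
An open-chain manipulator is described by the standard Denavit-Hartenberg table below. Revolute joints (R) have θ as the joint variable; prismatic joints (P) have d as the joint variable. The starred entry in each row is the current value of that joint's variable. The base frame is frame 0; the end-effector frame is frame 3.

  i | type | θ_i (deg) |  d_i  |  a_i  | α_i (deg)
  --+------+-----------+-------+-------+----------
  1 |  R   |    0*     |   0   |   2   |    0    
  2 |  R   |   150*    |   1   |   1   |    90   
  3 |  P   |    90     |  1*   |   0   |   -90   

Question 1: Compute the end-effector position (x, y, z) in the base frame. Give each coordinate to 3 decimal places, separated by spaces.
after link 1: o_1 = (2.0000, 0.0000, 0.0000)
after link 2: o_2 = (1.1340, 0.5000, 1.0000)
after link 3: o_3 = (1.6340, 1.3660, 1.0000)

1.634 1.366 1.000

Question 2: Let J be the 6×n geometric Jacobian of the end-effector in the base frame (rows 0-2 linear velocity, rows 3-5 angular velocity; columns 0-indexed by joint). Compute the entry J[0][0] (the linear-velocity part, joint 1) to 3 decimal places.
axis z_0 = ẑ; lever o_n−o_0 = (1.6340,1.3660,1.0000)
cross product → J_v[:, 0] = (-1.3660,1.6340,0.0000)
J_ω[:, 0] = z_0
entry J[0][0] = -1.3660

-1.366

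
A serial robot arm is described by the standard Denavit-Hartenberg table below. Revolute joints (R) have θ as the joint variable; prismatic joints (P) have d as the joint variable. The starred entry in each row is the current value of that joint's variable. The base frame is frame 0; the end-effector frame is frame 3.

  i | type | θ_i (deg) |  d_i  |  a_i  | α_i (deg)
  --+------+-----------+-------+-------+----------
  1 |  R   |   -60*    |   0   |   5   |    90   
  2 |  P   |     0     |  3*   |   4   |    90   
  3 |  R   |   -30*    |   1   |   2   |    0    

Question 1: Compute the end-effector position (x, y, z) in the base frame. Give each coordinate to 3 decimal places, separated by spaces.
3.634 -10.294 -1.000

after link 1: o_1 = (2.5000, -4.3301, 0.0000)
after link 2: o_2 = (1.9019, -9.2942, 0.0000)
after link 3: o_3 = (3.6340, -10.2942, -1.0000)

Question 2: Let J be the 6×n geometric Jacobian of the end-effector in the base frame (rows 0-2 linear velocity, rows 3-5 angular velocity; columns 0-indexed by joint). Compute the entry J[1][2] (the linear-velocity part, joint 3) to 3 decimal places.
axis z_2 = (-0.0000,-0.0000,-1.0000); lever o_n−o_2 = (1.7321,-1.0000,-1.0000)
cross product → J_v[:, 2] = (-1.0000,-1.7321,0.0000)
J_ω[:, 2] = z_2
entry J[1][2] = -1.7321

-1.732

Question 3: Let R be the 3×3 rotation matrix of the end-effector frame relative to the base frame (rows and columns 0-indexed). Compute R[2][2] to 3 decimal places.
-1.000

End-effector z-axis (col 2 of R) = (-0.0000,-0.0000,-1.0000)
R[2][2] = -1.0000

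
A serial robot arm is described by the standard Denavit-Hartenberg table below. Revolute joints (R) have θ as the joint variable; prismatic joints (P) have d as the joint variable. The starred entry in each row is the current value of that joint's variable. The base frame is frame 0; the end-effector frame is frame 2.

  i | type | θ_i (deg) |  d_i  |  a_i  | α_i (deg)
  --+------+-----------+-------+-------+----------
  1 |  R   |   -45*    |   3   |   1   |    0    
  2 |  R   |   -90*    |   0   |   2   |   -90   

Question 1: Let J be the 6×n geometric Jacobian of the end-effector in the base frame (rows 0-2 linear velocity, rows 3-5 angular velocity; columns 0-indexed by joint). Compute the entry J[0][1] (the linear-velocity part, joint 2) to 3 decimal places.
1.414

axis z_1 = (0.0000,0.0000,1.0000); lever o_n−o_1 = (-1.4142,-1.4142,0.0000)
cross product → J_v[:, 1] = (1.4142,-1.4142,0.0000)
J_ω[:, 1] = z_1
entry J[0][1] = 1.4142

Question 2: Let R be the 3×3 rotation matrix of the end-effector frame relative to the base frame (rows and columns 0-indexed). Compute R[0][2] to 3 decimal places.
0.707

End-effector z-axis (col 2 of R) = (0.7071,-0.7071,0.0000)
R[0][2] = 0.7071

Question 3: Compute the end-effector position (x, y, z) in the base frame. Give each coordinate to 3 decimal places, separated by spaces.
after link 1: o_1 = (0.7071, -0.7071, 3.0000)
after link 2: o_2 = (-0.7071, -2.1213, 3.0000)

-0.707 -2.121 3.000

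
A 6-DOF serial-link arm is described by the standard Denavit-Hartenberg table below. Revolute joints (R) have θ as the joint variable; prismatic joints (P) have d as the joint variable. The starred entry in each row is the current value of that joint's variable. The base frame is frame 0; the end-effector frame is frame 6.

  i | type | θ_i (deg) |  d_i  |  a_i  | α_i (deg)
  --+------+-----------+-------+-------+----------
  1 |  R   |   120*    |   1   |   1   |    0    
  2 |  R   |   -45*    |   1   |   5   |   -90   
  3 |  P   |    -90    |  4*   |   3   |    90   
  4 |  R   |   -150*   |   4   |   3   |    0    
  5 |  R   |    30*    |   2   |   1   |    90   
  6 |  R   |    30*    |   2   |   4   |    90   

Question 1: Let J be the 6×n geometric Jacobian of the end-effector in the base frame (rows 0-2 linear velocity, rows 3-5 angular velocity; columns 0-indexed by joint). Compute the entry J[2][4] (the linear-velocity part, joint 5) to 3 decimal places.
2.866

axis z_4 = (-0.2588,-0.9659,0.0000); lever o_n−o_4 = (1.7331,-4.6055,-3.9641)
cross product → J_v[:, 4] = (3.8290,-1.0260,2.8660)
J_ω[:, 4] = z_4
entry J[2][4] = 2.8660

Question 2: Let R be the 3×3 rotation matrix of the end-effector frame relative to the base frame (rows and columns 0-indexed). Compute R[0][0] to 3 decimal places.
0.595

End-effector x-axis (col 0 of R) = (0.5950,-0.6771,-0.4330)
R[0][0] = 0.5950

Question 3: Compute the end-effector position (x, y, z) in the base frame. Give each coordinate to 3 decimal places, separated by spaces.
after link 1: o_1 = (-0.5000, 0.8660, 1.0000)
after link 2: o_2 = (0.7941, 5.6957, 2.0000)
after link 3: o_3 = (-3.0696, 6.7309, 5.0000)
after link 4: o_4 = (-2.6560, 2.4790, 2.4019)
after link 5: o_5 = (-2.3371, 0.3230, 1.9019)
after link 6: o_6 = (-0.9229, -2.1265, -1.5622)

-0.923 -2.126 -1.562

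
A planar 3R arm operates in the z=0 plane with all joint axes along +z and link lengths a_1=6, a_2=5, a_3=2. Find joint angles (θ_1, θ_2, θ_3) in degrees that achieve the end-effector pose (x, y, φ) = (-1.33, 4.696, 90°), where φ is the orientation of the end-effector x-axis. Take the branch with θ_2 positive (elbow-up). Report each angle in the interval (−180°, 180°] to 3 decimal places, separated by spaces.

59.999 150.002 -120.002

wrist centre = target − a_3·(cos φ, sin φ) = (-1.3300, 2.6960)
cos θ_2 = (9.0373−6²−5²)/(2·6·5) = -0.8660; θ_2 = 150.0022° (elbow-up)
β = atan2(2.6960,-1.3300) = 116.2582°; ψ = atan2(2.4998,1.6698) = 56.2588°
θ_1 = β − ψ = 59.9994°
θ_3 = φ − θ_1 − θ_2 = -120.0016° (wrapped to (-180°,180°])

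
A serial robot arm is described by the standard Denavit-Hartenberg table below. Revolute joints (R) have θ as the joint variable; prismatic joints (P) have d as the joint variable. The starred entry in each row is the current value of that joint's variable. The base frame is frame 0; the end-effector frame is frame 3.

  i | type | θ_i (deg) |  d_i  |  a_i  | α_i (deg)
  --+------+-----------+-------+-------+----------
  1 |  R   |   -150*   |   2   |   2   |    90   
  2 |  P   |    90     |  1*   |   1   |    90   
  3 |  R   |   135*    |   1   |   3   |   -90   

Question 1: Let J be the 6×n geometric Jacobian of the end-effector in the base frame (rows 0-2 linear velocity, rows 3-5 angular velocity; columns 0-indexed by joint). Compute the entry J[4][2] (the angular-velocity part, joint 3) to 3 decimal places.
-0.500

axis z_2 = (-0.8660,-0.5000,-0.0000); lever o_n−o_2 = (-1.9267,1.3371,-2.1213)
cross product → J_v[:, 2] = (1.0607,-1.8371,-2.1213)
J_ω[:, 2] = z_2
entry J[4][2] = -0.5000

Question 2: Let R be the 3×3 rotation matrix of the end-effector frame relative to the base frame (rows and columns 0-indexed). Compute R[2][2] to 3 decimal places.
End-effector z-axis (col 2 of R) = (0.3536,-0.6124,-0.7071)
R[2][2] = -0.7071

-0.707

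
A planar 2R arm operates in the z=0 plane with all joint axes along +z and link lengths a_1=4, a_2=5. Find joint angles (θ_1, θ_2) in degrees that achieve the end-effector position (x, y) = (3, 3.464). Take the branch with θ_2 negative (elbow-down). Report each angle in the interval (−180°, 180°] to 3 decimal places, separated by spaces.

120.000 -120.001

cos θ_2 = (20.9993−4²−5²)/(2·4·5) = -0.5000; θ_2 = -120.0012° (elbow-down)
β = atan2(3.4640,3.0000) = 49.1058°; ψ = atan2(-4.3301,1.4999) = -70.8942°
θ_1 = β − ψ = 120.0000°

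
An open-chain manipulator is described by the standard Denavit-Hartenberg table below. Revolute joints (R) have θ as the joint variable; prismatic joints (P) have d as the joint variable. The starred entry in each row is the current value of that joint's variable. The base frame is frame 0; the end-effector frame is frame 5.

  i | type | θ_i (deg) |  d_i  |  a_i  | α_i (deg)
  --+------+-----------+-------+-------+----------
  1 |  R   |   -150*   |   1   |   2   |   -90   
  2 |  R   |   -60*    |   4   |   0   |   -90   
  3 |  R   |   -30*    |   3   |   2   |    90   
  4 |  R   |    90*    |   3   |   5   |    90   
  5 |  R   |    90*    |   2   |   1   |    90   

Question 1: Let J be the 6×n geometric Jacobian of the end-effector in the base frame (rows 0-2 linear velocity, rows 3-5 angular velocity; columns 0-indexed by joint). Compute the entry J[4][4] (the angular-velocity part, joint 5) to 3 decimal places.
axis z_4 = (-0.1250,-0.6495,0.7500); lever o_n−o_4 = (0.3995,-1.9240,1.0670)
cross product → J_v[:, 4] = (0.7500,0.4330,0.5000)
J_ω[:, 4] = z_4
entry J[4][4] = -0.6495

-0.650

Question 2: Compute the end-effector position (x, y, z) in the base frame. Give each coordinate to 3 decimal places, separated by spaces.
after link 1: o_1 = (-1.7321, -1.0000, 1.0000)
after link 2: o_2 = (0.2679, -4.4641, 1.0000)
after link 3: o_3 = (-2.2321, -7.0622, 1.0000)
after link 4: o_4 = (-4.0335, -11.1022, -2.7990)
after link 5: o_5 = (-3.6340, -13.0263, -1.7321)

-3.634 -13.026 -1.732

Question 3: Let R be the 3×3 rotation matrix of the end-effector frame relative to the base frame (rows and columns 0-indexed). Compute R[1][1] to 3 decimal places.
End-effector y-axis (col 1 of R) = (-0.1250,-0.6495,0.7500)
R[1][1] = -0.6495

-0.650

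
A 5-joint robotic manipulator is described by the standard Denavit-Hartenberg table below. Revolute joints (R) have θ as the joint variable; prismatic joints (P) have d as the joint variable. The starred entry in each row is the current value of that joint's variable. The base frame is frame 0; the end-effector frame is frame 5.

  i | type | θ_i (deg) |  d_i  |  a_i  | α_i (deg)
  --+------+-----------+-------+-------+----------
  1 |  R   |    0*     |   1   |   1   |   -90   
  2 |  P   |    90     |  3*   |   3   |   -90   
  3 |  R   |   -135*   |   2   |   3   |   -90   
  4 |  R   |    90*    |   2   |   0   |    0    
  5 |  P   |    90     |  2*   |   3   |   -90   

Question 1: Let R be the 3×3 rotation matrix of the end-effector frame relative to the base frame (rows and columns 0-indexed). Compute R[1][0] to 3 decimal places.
-0.707

End-effector x-axis (col 0 of R) = (0.0000,-0.7071,-0.7071)
R[1][0] = -0.7071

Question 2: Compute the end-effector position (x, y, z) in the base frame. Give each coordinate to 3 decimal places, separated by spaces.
after link 1: o_1 = (1.0000, 0.0000, 1.0000)
after link 2: o_2 = (1.0000, 3.0000, -2.0000)
after link 3: o_3 = (-1.0000, 5.1213, 0.1213)
after link 4: o_4 = (-1.0000, 6.5355, -1.2929)
after link 5: o_5 = (-1.0000, 5.8284, -4.8284)

-1.000 5.828 -4.828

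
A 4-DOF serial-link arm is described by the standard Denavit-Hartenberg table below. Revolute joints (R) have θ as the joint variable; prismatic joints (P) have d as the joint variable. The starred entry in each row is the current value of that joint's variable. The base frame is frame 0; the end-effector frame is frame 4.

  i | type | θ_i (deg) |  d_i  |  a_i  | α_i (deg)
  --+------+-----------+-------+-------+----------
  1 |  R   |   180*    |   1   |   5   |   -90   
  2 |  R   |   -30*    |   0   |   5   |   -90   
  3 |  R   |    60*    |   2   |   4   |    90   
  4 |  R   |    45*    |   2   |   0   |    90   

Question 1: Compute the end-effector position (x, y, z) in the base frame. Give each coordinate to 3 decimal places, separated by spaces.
-13.562 2.464 3.634

after link 1: o_1 = (-5.0000, 0.0000, 1.0000)
after link 2: o_2 = (-9.3301, 0.0000, 3.5000)
after link 3: o_3 = (-12.0622, 3.4641, 2.7679)
after link 4: o_4 = (-13.5622, 2.4641, 3.6340)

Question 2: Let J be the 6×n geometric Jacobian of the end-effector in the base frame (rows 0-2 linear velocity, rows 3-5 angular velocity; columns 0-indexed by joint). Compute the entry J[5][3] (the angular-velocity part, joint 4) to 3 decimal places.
axis z_3 = (-0.7500,-0.5000,0.4330); lever o_n−o_3 = (-1.5000,-1.0000,0.8660)
cross product → J_v[:, 3] = (0.0000,0.0000,0.0000)
J_ω[:, 3] = z_3
entry J[5][3] = 0.4330

0.433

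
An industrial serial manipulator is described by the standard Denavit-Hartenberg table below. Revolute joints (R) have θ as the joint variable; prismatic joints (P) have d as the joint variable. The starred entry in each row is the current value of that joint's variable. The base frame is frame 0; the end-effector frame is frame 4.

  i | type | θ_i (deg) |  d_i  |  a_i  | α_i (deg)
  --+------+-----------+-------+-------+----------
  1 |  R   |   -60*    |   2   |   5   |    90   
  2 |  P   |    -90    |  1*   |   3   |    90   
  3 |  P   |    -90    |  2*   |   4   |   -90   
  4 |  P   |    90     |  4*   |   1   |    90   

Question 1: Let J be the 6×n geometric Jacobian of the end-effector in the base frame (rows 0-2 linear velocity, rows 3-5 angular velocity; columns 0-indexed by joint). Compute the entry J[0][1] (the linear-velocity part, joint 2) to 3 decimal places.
prismatic axis z_1 = (-0.8660,-0.5000,0.0000)
J_v[:, 1] = z_1; J_ω[:, 1] = (0,0,0)
entry J[0][1] = -0.8660

-0.866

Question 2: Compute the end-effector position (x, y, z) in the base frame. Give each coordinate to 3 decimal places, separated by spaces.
after link 1: o_1 = (2.5000, -4.3301, 2.0000)
after link 2: o_2 = (1.6340, -4.8301, -1.0000)
after link 3: o_3 = (4.0981, -1.0981, -1.0000)
after link 4: o_4 = (4.5981, -1.9641, -5.0000)

4.598 -1.964 -5.000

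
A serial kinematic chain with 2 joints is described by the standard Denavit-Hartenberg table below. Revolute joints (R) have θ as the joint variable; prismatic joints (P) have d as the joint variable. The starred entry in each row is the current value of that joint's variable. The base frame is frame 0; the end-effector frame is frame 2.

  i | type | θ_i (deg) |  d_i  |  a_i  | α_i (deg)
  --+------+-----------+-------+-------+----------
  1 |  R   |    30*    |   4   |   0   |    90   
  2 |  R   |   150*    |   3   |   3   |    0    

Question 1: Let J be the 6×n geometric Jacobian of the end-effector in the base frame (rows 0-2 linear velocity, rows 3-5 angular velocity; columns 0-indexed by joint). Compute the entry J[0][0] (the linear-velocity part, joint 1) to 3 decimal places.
3.897

axis z_0 = ẑ; lever o_n−o_0 = (-0.7500,-3.8971,5.5000)
cross product → J_v[:, 0] = (3.8971,-0.7500,0.0000)
J_ω[:, 0] = z_0
entry J[0][0] = 3.8971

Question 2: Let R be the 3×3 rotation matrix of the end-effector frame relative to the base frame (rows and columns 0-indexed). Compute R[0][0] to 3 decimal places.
-0.750

End-effector x-axis (col 0 of R) = (-0.7500,-0.4330,0.5000)
R[0][0] = -0.7500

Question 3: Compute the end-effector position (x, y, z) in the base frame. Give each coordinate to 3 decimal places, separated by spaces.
-0.750 -3.897 5.500

after link 1: o_1 = (0.0000, 0.0000, 4.0000)
after link 2: o_2 = (-0.7500, -3.8971, 5.5000)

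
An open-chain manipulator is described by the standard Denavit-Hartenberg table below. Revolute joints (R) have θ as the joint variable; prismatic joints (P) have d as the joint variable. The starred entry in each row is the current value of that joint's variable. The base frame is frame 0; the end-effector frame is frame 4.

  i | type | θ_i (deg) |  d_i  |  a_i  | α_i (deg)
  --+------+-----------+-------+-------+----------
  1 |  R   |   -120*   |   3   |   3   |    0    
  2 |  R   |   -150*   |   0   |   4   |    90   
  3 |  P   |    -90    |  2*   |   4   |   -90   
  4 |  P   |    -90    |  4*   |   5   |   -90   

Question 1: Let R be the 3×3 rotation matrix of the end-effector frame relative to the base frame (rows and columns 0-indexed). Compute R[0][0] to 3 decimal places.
End-effector x-axis (col 0 of R) = (1.0000,0.0000,0.0000)
R[0][0] = 1.0000

1.000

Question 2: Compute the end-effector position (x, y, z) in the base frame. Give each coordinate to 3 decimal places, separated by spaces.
5.500 5.402 -1.000

after link 1: o_1 = (-1.5000, -2.5981, 3.0000)
after link 2: o_2 = (-1.5000, 1.4019, 3.0000)
after link 3: o_3 = (0.5000, 1.4019, -1.0000)
after link 4: o_4 = (5.5000, 5.4019, -1.0000)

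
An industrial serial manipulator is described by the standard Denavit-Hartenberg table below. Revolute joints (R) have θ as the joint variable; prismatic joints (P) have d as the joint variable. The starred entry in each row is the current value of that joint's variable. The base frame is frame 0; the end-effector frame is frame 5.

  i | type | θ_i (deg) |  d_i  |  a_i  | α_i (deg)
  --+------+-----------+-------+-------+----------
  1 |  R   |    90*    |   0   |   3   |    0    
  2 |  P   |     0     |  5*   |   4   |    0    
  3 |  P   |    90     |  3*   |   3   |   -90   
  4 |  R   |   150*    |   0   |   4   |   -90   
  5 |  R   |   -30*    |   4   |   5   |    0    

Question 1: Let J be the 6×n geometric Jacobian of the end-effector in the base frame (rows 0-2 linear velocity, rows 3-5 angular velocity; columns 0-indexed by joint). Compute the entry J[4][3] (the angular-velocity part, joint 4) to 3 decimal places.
-1.000

axis z_3 = (-0.0000,-1.0000,0.0000); lever o_n−o_3 = (9.2141,-2.5000,-0.7010)
cross product → J_v[:, 3] = (0.7010,0.0000,9.2141)
J_ω[:, 3] = z_3
entry J[4][3] = -1.0000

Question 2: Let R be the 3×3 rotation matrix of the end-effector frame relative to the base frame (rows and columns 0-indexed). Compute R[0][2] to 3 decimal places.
End-effector z-axis (col 2 of R) = (0.5000,-0.0000,0.8660)
R[0][2] = 0.5000

0.500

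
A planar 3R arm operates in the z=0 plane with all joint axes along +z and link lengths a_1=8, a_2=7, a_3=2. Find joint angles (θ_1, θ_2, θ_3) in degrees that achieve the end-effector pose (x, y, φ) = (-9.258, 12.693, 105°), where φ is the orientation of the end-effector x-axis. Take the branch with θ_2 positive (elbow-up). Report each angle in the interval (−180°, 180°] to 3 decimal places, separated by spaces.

wrist centre = target − a_3·(cos φ, sin φ) = (-8.7404, 10.7611)
cos θ_2 = (192.1962−8²−7²)/(2·8·7) = 0.7071; θ_2 = 44.9998° (elbow-up)
β = atan2(10.7611,-8.7404) = 129.0840°; ψ = atan2(4.9497,12.9498) = 20.9181°
θ_1 = β − ψ = 108.1659°
θ_3 = φ − θ_1 − θ_2 = -48.1657° (wrapped to (-180°,180°])

108.166 45.000 -48.166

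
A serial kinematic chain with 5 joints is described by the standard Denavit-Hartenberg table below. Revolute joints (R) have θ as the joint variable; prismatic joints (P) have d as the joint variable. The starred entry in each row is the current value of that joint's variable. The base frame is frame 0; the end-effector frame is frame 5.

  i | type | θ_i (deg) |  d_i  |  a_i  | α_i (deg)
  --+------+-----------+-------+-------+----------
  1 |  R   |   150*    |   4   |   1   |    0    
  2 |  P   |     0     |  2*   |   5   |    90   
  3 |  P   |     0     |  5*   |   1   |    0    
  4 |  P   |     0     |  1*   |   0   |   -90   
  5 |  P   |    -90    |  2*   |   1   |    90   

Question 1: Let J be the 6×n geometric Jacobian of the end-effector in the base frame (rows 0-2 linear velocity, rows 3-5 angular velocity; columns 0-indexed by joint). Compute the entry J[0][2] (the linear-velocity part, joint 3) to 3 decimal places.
prismatic axis z_2 = (0.5000,0.8660,0.0000)
J_v[:, 2] = z_2; J_ω[:, 2] = (0,0,0)
entry J[0][2] = 0.5000

0.500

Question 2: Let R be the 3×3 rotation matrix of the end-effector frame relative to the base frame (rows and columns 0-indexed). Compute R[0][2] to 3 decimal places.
End-effector z-axis (col 2 of R) = (0.8660,-0.5000,0.0000)
R[0][2] = 0.8660

0.866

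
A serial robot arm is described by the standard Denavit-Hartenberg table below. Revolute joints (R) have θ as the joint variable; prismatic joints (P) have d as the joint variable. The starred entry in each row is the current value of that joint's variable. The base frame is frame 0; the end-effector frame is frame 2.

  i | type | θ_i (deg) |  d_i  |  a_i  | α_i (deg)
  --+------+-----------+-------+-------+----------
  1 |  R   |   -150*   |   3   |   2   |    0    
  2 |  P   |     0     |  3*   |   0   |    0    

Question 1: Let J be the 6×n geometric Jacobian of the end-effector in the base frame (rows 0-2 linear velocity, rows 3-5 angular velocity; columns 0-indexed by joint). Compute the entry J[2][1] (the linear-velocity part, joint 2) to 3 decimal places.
1.000

prismatic axis z_1 = (0.0000,0.0000,1.0000)
J_v[:, 1] = z_1; J_ω[:, 1] = (0,0,0)
entry J[2][1] = 1.0000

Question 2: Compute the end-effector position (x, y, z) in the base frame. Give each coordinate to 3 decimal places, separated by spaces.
after link 1: o_1 = (-1.7321, -1.0000, 3.0000)
after link 2: o_2 = (-1.7321, -1.0000, 6.0000)

-1.732 -1.000 6.000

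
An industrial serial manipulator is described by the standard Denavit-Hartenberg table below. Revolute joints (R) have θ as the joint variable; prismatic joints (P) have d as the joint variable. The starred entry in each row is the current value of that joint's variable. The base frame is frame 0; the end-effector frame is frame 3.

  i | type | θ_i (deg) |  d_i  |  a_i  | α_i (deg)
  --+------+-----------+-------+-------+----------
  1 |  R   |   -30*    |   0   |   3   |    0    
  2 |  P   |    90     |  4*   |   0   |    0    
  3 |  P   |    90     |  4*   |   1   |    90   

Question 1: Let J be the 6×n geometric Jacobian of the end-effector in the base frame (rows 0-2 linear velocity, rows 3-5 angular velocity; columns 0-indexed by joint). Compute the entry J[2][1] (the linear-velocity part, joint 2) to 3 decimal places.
1.000

prismatic axis z_1 = (0.0000,0.0000,1.0000)
J_v[:, 1] = z_1; J_ω[:, 1] = (0,0,0)
entry J[2][1] = 1.0000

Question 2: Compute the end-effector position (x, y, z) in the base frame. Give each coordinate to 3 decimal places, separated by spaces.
1.732 -1.000 8.000

after link 1: o_1 = (2.5981, -1.5000, 0.0000)
after link 2: o_2 = (2.5981, -1.5000, 4.0000)
after link 3: o_3 = (1.7321, -1.0000, 8.0000)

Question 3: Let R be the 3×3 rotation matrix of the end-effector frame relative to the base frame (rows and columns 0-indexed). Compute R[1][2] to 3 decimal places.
End-effector z-axis (col 2 of R) = (0.5000,0.8660,0.0000)
R[1][2] = 0.8660

0.866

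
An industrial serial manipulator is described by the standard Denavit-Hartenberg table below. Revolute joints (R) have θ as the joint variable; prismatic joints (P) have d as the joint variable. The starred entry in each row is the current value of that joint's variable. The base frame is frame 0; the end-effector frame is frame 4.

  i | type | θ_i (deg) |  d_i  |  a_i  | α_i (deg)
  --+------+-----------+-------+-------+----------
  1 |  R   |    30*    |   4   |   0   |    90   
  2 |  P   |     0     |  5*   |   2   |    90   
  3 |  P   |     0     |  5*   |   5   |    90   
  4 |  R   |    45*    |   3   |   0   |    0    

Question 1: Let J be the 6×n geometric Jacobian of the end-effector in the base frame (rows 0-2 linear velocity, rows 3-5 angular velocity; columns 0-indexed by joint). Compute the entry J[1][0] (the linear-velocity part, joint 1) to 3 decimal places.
axis z_0 = ẑ; lever o_n−o_0 = (7.0622,1.7679,-1.0000)
cross product → J_v[:, 0] = (-1.7679,7.0622,0.0000)
J_ω[:, 0] = z_0
entry J[1][0] = 7.0622

7.062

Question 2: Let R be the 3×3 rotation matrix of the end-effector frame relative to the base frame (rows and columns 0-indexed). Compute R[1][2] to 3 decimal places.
End-effector z-axis (col 2 of R) = (-0.5000,0.8660,-0.0000)
R[1][2] = 0.8660

0.866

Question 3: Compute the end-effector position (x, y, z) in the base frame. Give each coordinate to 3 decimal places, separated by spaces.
after link 1: o_1 = (0.0000, 0.0000, 4.0000)
after link 2: o_2 = (4.2321, -3.3301, 4.0000)
after link 3: o_3 = (8.5622, -0.8301, -1.0000)
after link 4: o_4 = (7.0622, 1.7679, -1.0000)

7.062 1.768 -1.000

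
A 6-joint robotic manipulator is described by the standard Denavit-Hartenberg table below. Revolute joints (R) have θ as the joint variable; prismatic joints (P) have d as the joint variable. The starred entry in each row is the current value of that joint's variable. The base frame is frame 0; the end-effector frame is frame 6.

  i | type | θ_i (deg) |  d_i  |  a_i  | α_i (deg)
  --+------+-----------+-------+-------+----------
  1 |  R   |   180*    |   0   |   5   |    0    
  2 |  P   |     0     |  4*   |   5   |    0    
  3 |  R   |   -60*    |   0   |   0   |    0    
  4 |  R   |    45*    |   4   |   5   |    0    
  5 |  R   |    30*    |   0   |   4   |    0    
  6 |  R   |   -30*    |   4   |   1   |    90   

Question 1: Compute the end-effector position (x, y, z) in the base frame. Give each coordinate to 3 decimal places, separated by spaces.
-19.659 0.518 12.000

after link 1: o_1 = (-5.0000, 0.0000, 0.0000)
after link 2: o_2 = (-10.0000, 0.0000, 4.0000)
after link 3: o_3 = (-10.0000, 0.0000, 4.0000)
after link 4: o_4 = (-14.8296, 1.2941, 8.0000)
after link 5: o_5 = (-18.6933, 0.2588, 8.0000)
after link 6: o_6 = (-19.6593, 0.5176, 12.0000)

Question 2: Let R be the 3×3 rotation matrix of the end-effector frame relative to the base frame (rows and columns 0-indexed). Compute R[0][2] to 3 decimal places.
0.259

End-effector z-axis (col 2 of R) = (0.2588,0.9659,0.0000)
R[0][2] = 0.2588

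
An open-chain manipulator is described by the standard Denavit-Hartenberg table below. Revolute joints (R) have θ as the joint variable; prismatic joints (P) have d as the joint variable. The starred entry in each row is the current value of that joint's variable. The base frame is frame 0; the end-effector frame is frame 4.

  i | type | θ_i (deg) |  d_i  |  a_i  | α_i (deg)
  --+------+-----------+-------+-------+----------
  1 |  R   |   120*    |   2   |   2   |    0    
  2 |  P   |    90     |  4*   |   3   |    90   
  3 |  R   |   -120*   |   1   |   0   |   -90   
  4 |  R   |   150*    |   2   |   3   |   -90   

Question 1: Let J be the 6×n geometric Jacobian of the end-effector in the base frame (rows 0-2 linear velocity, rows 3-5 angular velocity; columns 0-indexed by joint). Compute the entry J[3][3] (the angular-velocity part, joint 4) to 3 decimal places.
-0.750

axis z_3 = (-0.7500,-0.4330,-0.5000); lever o_n−o_3 = (-1.8750,-2.8146,1.2500)
cross product → J_v[:, 3] = (-1.9486,1.8750,1.2990)
J_ω[:, 3] = z_3
entry J[3][3] = -0.7500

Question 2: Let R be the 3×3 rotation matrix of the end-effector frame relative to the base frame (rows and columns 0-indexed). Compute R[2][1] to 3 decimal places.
End-effector y-axis (col 1 of R) = (0.7500,0.4330,0.5000)
R[2][1] = 0.5000

0.500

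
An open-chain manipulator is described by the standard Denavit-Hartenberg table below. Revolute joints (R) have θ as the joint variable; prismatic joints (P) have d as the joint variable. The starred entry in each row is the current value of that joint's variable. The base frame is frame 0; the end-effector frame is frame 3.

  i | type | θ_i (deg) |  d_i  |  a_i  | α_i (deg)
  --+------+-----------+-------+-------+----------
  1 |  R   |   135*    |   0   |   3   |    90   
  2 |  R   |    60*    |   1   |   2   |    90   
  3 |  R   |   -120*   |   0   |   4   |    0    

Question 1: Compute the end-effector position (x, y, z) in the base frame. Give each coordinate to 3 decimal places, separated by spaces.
after link 1: o_1 = (-2.1213, 2.1213, 0.0000)
after link 2: o_2 = (-2.1213, 3.5355, 1.7321)
after link 3: o_3 = (-3.8637, 0.3789, 0.0000)

-3.864 0.379 0.000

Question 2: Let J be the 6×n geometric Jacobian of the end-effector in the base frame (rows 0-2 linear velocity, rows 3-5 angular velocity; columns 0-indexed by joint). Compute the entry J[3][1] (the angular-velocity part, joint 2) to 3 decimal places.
0.707

axis z_1 = (0.7071,0.7071,0.0000); lever o_n−o_1 = (-1.7424,-1.7424,0.0000)
cross product → J_v[:, 1] = (0.0000,-0.0000,0.0000)
J_ω[:, 1] = z_1
entry J[3][1] = 0.7071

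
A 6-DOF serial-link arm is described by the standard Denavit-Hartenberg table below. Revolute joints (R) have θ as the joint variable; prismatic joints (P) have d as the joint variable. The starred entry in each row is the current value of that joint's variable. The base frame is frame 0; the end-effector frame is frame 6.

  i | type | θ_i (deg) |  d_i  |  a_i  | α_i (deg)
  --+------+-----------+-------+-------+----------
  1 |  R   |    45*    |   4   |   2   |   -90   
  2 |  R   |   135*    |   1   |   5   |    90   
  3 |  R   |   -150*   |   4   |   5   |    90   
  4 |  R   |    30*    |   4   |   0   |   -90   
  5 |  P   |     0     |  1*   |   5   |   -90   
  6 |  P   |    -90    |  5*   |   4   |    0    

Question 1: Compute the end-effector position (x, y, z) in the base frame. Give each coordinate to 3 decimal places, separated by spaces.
after link 1: o_1 = (1.4142, 1.4142, 4.0000)
after link 2: o_2 = (-1.7929, -0.3787, 0.4645)
after link 3: o_3 = (4.1399, 2.0186, 0.6979)
after link 4: o_4 = (2.6904, 5.4681, 2.1121)
after link 5: o_5 = (7.3861, 7.4555, 2.0774)
after link 6: o_6 = (9.3569, 4.7167, -3.3646)

9.357 4.717 -3.365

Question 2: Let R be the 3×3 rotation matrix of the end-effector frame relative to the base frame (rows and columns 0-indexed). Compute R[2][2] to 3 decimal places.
-0.354

End-effector z-axis (col 2 of R) = (0.3624,-0.8624,-0.3536)
R[2][2] = -0.3536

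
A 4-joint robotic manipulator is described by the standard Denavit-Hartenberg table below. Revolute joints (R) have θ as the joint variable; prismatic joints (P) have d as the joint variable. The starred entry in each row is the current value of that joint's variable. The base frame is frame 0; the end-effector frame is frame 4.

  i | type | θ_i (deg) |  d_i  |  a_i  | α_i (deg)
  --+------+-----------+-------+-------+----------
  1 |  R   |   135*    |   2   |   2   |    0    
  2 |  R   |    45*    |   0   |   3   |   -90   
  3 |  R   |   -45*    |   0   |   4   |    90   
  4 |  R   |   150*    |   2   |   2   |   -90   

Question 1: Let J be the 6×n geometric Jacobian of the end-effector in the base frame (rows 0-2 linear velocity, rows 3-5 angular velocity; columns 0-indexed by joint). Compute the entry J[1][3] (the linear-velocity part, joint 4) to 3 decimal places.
1.732

axis z_3 = (0.7071,-0.0000,0.7071); lever o_n−o_3 = (2.6390,-1.0000,0.1895)
cross product → J_v[:, 3] = (0.7071,1.7321,-0.7071)
J_ω[:, 3] = z_3
entry J[1][3] = 1.7321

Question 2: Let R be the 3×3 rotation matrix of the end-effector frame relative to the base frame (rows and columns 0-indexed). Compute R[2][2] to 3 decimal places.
-0.354

End-effector z-axis (col 2 of R) = (0.3536,0.8660,-0.3536)
R[2][2] = -0.3536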